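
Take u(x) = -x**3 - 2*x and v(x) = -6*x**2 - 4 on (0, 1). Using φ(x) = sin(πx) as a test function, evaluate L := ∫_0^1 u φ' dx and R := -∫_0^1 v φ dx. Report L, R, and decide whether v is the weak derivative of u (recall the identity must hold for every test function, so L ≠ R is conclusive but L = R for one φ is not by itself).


LHS = -12/π^3 + 7/π, RHS = -24/π^3 + 14/π. No, v is not the weak derivative of u.

u(x) = -x**3 - 2*x, classical derivative u'(x) = -3*x**2 - 2.
φ(x) = sin(πx), so φ'(x) = π*cos(π*x).
Note φ(0) = φ(1) = 0, so the boundary term u·φ vanishes.
LHS = ∫_0^1 u(x) φ'(x) dx = ∫_0^1 (-π*x^3*cos(π*x) - 2*π*x*cos(π*x)) dx. Term by term:
  ∫_0^1 -π*x^3*cos(π*x) dx = -12/π^3 + 3/π;  ∫_0^1 -2*π*x*cos(π*x) dx = 4/π.
Sum: -12/π^3 + 3/π + 4/π = -12/π^3 + 7/π.
So LHS = -12/π^3 + 7/π.
∫_0^1 v(x) φ(x) dx = ∫_0^1 (-6*x^2*sin(π*x) - 4*sin(π*x)) dx. Term by term:
  ∫_0^1 -4*sin(π*x) dx = -8/π;  ∫_0^1 -6*x^2*sin(π*x) dx = -6/π + 24/π^3.
Sum: -8/π + -6/π + 24/π^3 = -14/π + 24/π^3.
So RHS = -∫_0^1 v(x) φ(x) dx = -24/π^3 + 14/π.
LHS − RHS = -7/π + 12/π^3 ≠ 0, so the identity fails.
(For a valid weak derivative the identity must hold for EVERY test function, in particular this one. The failure shows v is NOT the weak derivative of u.)
Correct weak derivative would be u'(x) = -3*x**2 - 2.


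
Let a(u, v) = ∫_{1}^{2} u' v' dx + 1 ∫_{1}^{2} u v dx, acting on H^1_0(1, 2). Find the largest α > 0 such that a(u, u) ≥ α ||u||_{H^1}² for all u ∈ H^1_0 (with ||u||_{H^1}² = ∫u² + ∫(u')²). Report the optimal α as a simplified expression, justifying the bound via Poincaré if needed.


α = 1

Coercivity of a(·,·) on H^1_0(1, 2) means a(u, u) ≥ α ||u||_{H^1}² for every u ∈ H^1_0.
The interval has length L = 1, and Poincaré/coercivity depend only on L. Here a(u, u) = ∫(u')² + (1)·∫u².
Here c = 1 ≥ 1, so a(u,u) = ∫(u')² + c∫u² ≥ ∫(u')² + ∫u² = ||u||_{H^1}², i.e. α = 1 works. No larger α is possible: a(u,u) ≥ α||u||_{H^1}² means (1−α)∫(u')² ≥ (α−c)∫u², and for the modes u_n = sin(nπ(x−x₀)/L) (x₀ the left endpoint) one has ∫u_n²/∫(u_n')² = (L/(nπ))² → 0, so a(u_n,u_n)/||u_n||_{H^1}² → 1. Hence the optimal constant is α = 1.
Therefore α = 1.


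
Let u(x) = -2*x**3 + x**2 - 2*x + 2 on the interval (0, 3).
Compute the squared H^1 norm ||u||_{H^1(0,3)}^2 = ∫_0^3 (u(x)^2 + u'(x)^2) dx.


||u||_{H^1}^2 = 17484/7

The H^1 norm (squared) on an interval (0, L) is
  ||u||_{H^1}^2 = ∫_0^L u(x)^2 dx + ∫_0^L u'(x)^2 dx.
Compute u'(x) = -6*x**2 + 2*x - 2.
Then u(x)^2 = 4*x**6 - 4*x**5 + 9*x**4 - 12*x**3 + 8*x**2 - 8*x + 4 and u'(x)^2 = 36*x**4 - 24*x**3 + 28*x**2 - 8*x + 4.
Integrate each monomial from 0 to 3 using ∫_0^3 c·x^n dx = c·3^(n+1)/(n+1):
  ∫_0^3 u(x)^2 dx = ∫_0^3 (4*x^6 - 4*x^5 + 9*x^4 - 12*x^3 + 8*x^2 - 8*x + 4) dx. Term by term:
    ∫_0^3 4*x^6 dx = 8748/7;  ∫_0^3 -4*x^5 dx = -486;  ∫_0^3 9*x^4 dx = 2187/5;
    ∫_0^3 -12*x^3 dx = -243;  ∫_0^3 8*x^2 dx = 72;  ∫_0^3 -8*x dx = -36;
    ∫_0^3 4 dx = 12.
  Sum: 8748/7 − 486 + 2187/5 − 243 + 72 − 36 + 12 = 35214/35.
  ∫_0^3 u'(x)^2 dx = ∫_0^3 (36*x^4 - 24*x^3 + 28*x^2 - 8*x + 4) dx. Term by term:
    ∫_0^3 36*x^4 dx = 8748/5;  ∫_0^3 -24*x^3 dx = -486;  ∫_0^3 28*x^2 dx = 252;
    ∫_0^3 -8*x dx = -36;  ∫_0^3 4 dx = 12.
  Sum: 8748/5 − 486 + 252 − 36 + 12 = 7458/5.
Adding: ||u||_{H^1}^2 = 35214/35 + 7458/5 = 17484/7.


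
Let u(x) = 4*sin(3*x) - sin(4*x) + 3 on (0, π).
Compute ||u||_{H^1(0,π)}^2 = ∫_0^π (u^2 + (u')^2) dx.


||u||_{H^1(0,π)}^2 = 16 + 195*π/2

u'(x) = 12*cos(3*x) - 4*cos(4*x).
Expand u² and (u')² and integrate term by term on (0, π), using: for integers n ≥ 1, ∫_0^π sin²(nx) dx = ∫_0^π cos²(nx) dx = π/2; for n ≠ n', ∫_0^π sin(nx)sin(n'x) dx = ∫_0^π cos(nx)cos(n'x) dx = 0; and by product-to-sum, ∫_0^π sin(nx)cos(n'x) dx = ½∫_0^π [sin((n+n')x) + sin((n−n')x)] dx, which is 0 when n+n' is even and 2n/(n²−n'²) when n+n' is odd (it need not vanish on (0, π)). For the constant mode: ∫_0^π 1 dx = π, ∫_0^π cos(nx) dx = 0, ∫_0^π sin(nx) dx = (1−(−1)^n)/n.
  u² squared terms: (3)²·∫1 dx = 9·π = 9*π;  (-1)²·∫sin(4x)² dx = 1·π/2 = π/2;  (4)²·∫sin(3x)² dx = 16·π/2 = 8*π.
  u² cross terms: 2·(3)·(-1)·∫1·sin(4x) dx = -6·(0) = 0;  2·(3)·(4)·∫1·sin(3x) dx = 24·(2/3) = 16;  2·(-1)·(4)·∫sin(4x)·sin(3x) dx = -8·(0) = 0.
  So ∫_0^π u² dx = 9*π + π/2 + 8*π + 0 + 16 + 0 = 16 + 35*π/2.
  (u')² squared terms: (-4)²·∫cos(4x)² dx = 16·π/2 = 8*π;  (12)²·∫cos(3x)² dx = 144·π/2 = 72*π.
  (u')² cross terms: 2·(-4)·(12)·∫cos(4x)·cos(3x) dx = -96·(0) = 0.
  So ∫_0^π (u')² dx = 8*π + 72*π + 0 = 80*π.
||u||_{H^1}^2 = (16 + 35*π/2) + (80*π) = 16 + 195*π/2.


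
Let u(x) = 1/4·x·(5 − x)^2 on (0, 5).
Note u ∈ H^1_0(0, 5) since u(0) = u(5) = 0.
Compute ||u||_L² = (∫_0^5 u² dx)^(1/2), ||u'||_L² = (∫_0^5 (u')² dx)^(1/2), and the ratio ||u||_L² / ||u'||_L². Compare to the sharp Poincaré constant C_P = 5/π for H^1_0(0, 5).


||u||_L² / ||u'||_L² = 5*sqrt(14)/14 < C_P = 5/π.

u(x) = 1/4·x·(5 − x)^2, so u'(x) = (x - 5)*(3*x - 5)/4.
u(x) = 1/4·x·(5 − x)^2 vanishes at x = 0 and x = 5, so u ∈ H^1_0(0, 5). Differentiate via the product rule and integrate the resulting polynomials term by term.
  ∫_0^5 u² dx = ∫_0^5 (x^6/16 - 5*x^5/4 + 75*x^4/8 - 125*x^3/4 + 625*x^2/16) dx. Term by term:
    ∫_0^5 x^6/16 dx = 78125/112;  ∫_0^5 -5*x^5/4 dx = -78125/24;  ∫_0^5 75*x^4/8 dx = 46875/8;
    ∫_0^5 -125*x^3/4 dx = -78125/16;  ∫_0^5 625*x^2/16 dx = 78125/48.
  Sum: 78125/112 − 78125/24 + 46875/8 − 78125/16 + 78125/48 = 15625/336.
  ∫_0^5 (u')² dx = ∫_0^5 (9*x^4/16 - 15*x^3/2 + 275*x^2/8 - 125*x/2 + 625/16) dx. Term by term:
    ∫_0^5 9*x^4/16 dx = 5625/16;  ∫_0^5 -15*x^3/2 dx = -9375/8;  ∫_0^5 275*x^2/8 dx = 34375/24;
    ∫_0^5 -125*x/2 dx = -3125/4;  ∫_0^5 625/16 dx = 3125/16.
  Sum: 5625/16 − 9375/8 + 34375/24 − 3125/4 + 3125/16 = 625/24.
∫_0^5 u² dx = 15625/336, so ||u||_L² = 125*sqrt(21)/84.
∫_0^5 (u')² dx = 625/24, so ||u'||_L² = 25*sqrt(6)/12.
Ratio ||u||_L² / ||u'||_L² = 5*sqrt(14)/14.
Sharp Poincaré constant on H^1_0(0, 5) is C_P = L/π = 5/π, achieved by sin(π/5·x).
A polynomial bump cannot attain the sharp Poincaré constant (only the first sine eigenfunction does), so the ratio is strictly less than C_P, consistent with ||u||_L² ≤ C_P ||u'||_L².


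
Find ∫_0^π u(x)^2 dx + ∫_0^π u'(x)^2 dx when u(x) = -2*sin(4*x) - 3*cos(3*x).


||u||_{H^1(0,π)}^2 = 960/7 + 79*π

u'(x) = 9*sin(3*x) - 8*cos(4*x).
Expand u² and (u')² and integrate term by term on (0, π), using: for integers n ≥ 1, ∫_0^π sin²(nx) dx = ∫_0^π cos²(nx) dx = π/2; for n ≠ n', ∫_0^π sin(nx)sin(n'x) dx = ∫_0^π cos(nx)cos(n'x) dx = 0; and by product-to-sum, ∫_0^π sin(nx)cos(n'x) dx = ½∫_0^π [sin((n+n')x) + sin((n−n')x)] dx, which is 0 when n+n' is even and 2n/(n²−n'²) when n+n' is odd (it need not vanish on (0, π)).
  u² squared terms: (-3)²·∫cos(3x)² dx = 9·π/2 = 9*π/2;  (-2)²·∫sin(4x)² dx = 4·π/2 = 2*π.
  u² cross terms: 2·(-3)·(-2)·∫cos(3x)·sin(4x) dx = 12·(8/7) = 96/7.
  So ∫_0^π u² dx = 9*π/2 + 2*π + 96/7 = 96/7 + 13*π/2.
  (u')² squared terms: (-8)²·∫cos(4x)² dx = 64·π/2 = 32*π;  (9)²·∫sin(3x)² dx = 81·π/2 = 81*π/2.
  (u')² cross terms: 2·(-8)·(9)·∫cos(4x)·sin(3x) dx = -144·(-6/7) = 864/7.
  So ∫_0^π (u')² dx = 32*π + 81*π/2 + 864/7 = 864/7 + 145*π/2.
||u||_{H^1}^2 = (96/7 + 13*π/2) + (864/7 + 145*π/2) = 960/7 + 79*π.


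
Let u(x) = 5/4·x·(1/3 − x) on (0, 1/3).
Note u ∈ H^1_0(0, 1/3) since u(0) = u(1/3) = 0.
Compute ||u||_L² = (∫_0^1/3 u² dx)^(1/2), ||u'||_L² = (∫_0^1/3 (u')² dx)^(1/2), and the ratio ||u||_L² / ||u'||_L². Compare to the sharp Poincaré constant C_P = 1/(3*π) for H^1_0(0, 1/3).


||u||_L² / ||u'||_L² = sqrt(10)/30 < C_P = 1/(3*π).

u(x) = 5/4·x·(1/3 − x), so u'(x) = 5/12 - 5*x/2.
u(x) = 5/4·x·(1/3 − x) vanishes at x = 0 and x = 1/3, so u ∈ H^1_0(0, 1/3). Differentiate via the product rule and integrate the resulting polynomials term by term.
  ∫_0^1/3 u² dx = ∫_0^1/3 (25*x^4/16 - 25*x^3/24 + 25*x^2/144) dx. Term by term:
    ∫_0^1/3 25*x^4/16 dx = 5/3888;  ∫_0^1/3 -25*x^3/24 dx = -25/7776;  ∫_0^1/3 25*x^2/144 dx = 25/11664.
  Sum: 5/3888 − 25/7776 + 25/11664 = 5/23328.
  ∫_0^1/3 (u')² dx = ∫_0^1/3 (25*x^2/4 - 25*x/12 + 25/144) dx. Term by term:
    ∫_0^1/3 25*x^2/4 dx = 25/324;  ∫_0^1/3 -25*x/12 dx = -25/216;  ∫_0^1/3 25/144 dx = 25/432.
  Sum: 25/324 − 25/216 + 25/432 = 25/1296.
∫_0^1/3 u² dx = 5/23328, so ||u||_L² = sqrt(10)/216.
∫_0^1/3 (u')² dx = 25/1296, so ||u'||_L² = 5/36.
Ratio ||u||_L² / ||u'||_L² = sqrt(10)/30.
Sharp Poincaré constant on H^1_0(0, 1/3) is C_P = L/π = 1/(3*π), achieved by sin(3*π·x).
A polynomial bump cannot attain the sharp Poincaré constant (only the first sine eigenfunction does), so the ratio is strictly less than C_P, consistent with ||u||_L² ≤ C_P ||u'||_L².


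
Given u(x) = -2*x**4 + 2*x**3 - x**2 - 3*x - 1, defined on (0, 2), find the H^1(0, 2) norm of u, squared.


||u||_{H^1}^2 = 265816/315

The H^1 norm (squared) on an interval (0, L) is
  ||u||_{H^1}^2 = ∫_0^L u(x)^2 dx + ∫_0^L u'(x)^2 dx.
Compute u'(x) = -8*x**3 + 6*x**2 - 2*x - 3.
Then u(x)^2 = 4*x**8 - 8*x**7 + 8*x**6 + 8*x**5 - 7*x**4 + 2*x**3 + 11*x**2 + 6*x + 1 and u'(x)^2 = 64*x**6 - 96*x**5 + 68*x**4 + 24*x**3 - 32*x**2 + 12*x + 9.
Integrate each monomial from 0 to 2 using ∫_0^2 c·x^n dx = c·2^(n+1)/(n+1):
  ∫_0^2 u(x)^2 dx = ∫_0^2 (4*x^8 - 8*x^7 + 8*x^6 + 8*x^5 - 7*x^4 + 2*x^3 + 11*x^2 + 6*x + 1) dx. Term by term:
    ∫_0^2 4*x^8 dx = 2048/9;  ∫_0^2 -8*x^7 dx = -256;  ∫_0^2 8*x^6 dx = 1024/7;
    ∫_0^2 8*x^5 dx = 256/3;  ∫_0^2 -7*x^4 dx = -224/5;  ∫_0^2 2*x^3 dx = 8;
    ∫_0^2 11*x^2 dx = 88/3;  ∫_0^2 6*x dx = 12;  ∫_0^2 1 dx = 2.
  Sum: 2048/9 − 256 + 1024/7 + 256/3 − 224/5 + 8 + 88/3 + 12 + 2 = 66058/315.
  ∫_0^2 u'(x)^2 dx = ∫_0^2 (64*x^6 - 96*x^5 + 68*x^4 + 24*x^3 - 32*x^2 + 12*x + 9) dx. Term by term:
    ∫_0^2 64*x^6 dx = 8192/7;  ∫_0^2 -96*x^5 dx = -1024;  ∫_0^2 68*x^4 dx = 2176/5;
    ∫_0^2 24*x^3 dx = 96;  ∫_0^2 -32*x^2 dx = -256/3;  ∫_0^2 12*x dx = 24;
    ∫_0^2 9 dx = 18.
  Sum: 8192/7 − 1024 + 2176/5 + 96 − 256/3 + 24 + 18 = 66586/105.
Adding: ||u||_{H^1}^2 = 66058/315 + 66586/105 = 265816/315.


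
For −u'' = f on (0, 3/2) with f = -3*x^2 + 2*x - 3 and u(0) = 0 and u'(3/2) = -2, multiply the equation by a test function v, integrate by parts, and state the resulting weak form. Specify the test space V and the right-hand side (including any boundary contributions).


V = {v ∈ H^1(0, 3/2) : v(0) = 0} (test functions vanish at x = 0 where u is specified); weak form: ∫_0^3/2 u'v' dx = ∫_0^3/2 (-3*x^2 + 2*x - 3) v dx − 2·v(3/2) for all v ∈ V.

Multiply both sides by a test function v and integrate from 0 to 3/2:
  ∫_0^3/2 −u''(x) v(x) dx = ∫_0^3/2 f(x) v(x) dx.
Integrate the LHS by parts once:
  ∫_0^3/2 −u'' v dx = −[u'(x) v(x)]_0^3/2 + ∫_0^3/2 u'(x) v'(x) dx.
Thus ∫_0^3/2 u'(x) v'(x) dx = ∫_0^3/2 f(x) v(x) dx + [u'(x) v(x)]_0^3/2.
Choose V so that boundary terms are either known or forced to vanish.
Mixed BC: u(0) = 0 (Dirichlet) and u'(3/2) = -2 (Neumann). Define V = {v ∈ H^1(0, 3/2) : v(0) = 0}. Then [u' v]_0^3/2 = u'(3/2)·v(3/2) − u'(0)·0 = − 2·v(3/2).
Weak formulation: find u (satisfying any essential BC) such that ∫_0^3/2 u'(x) v'(x) dx = ∫_0^3/2 f v dx − 2·v(3/2) for all v ∈ V (Dirichlet at 0 absorbed into V; Neumann datum at x = 3/2 contributes the boundary term).
Substituting f(x) = -3*x^2 + 2*x - 3, the right-hand side is ∫_0^3/2 (-3*x^2 + 2*x - 3) v dx − 2·v(3/2).


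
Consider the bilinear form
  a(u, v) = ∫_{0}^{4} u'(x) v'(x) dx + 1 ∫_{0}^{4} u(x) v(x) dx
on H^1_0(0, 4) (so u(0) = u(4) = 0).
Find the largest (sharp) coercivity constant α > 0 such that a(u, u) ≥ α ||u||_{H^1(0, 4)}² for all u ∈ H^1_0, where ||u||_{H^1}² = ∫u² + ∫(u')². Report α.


α = 1

Coercivity of a(·,·) on H^1_0(0, 4) means a(u, u) ≥ α ||u||_{H^1}² for every u ∈ H^1_0.
The interval has length L = 4, and Poincaré/coercivity depend only on L. Here a(u, u) = ∫(u')² + (1)·∫u².
Here c = 1 ≥ 1, so a(u,u) = ∫(u')² + c∫u² ≥ ∫(u')² + ∫u² = ||u||_{H^1}², i.e. α = 1 works. No larger α is possible: a(u,u) ≥ α||u||_{H^1}² means (1−α)∫(u')² ≥ (α−c)∫u², and for the modes u_n = sin(nπ(x−x₀)/L) (x₀ the left endpoint) one has ∫u_n²/∫(u_n')² = (L/(nπ))² → 0, so a(u_n,u_n)/||u_n||_{H^1}² → 1. Hence the optimal constant is α = 1.
Therefore α = 1.


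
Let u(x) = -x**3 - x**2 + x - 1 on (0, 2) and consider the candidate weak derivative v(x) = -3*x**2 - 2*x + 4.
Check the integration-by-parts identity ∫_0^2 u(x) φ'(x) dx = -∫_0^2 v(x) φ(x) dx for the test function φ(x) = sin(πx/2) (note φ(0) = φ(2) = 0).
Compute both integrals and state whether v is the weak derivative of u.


LHS = -96/π^3 + 28/π, RHS = -96/π^3 + 16/π. No, v is not the weak derivative of u.

u(x) = -x**3 - x**2 + x - 1, classical derivative u'(x) = -3*x**2 - 2*x + 1.
φ(x) = sin(πx/2), so φ'(x) = π*cos(π*x/2)/2.
Note φ(0) = φ(2) = 0, so the boundary term u·φ vanishes.
LHS = ∫_0^2 u(x) φ'(x) dx = ∫_0^2 (-π*x^3*cos(π*x/2)/2 - π*x^2*cos(π*x/2)/2 + π*x*cos(π*x/2)/2 - π*cos(π*x/2)/2) dx. Term by term:
  ∫_0^2 -π*cos(π*x/2)/2 dx = 0;  ∫_0^2 π*x*cos(π*x/2)/2 dx = -4/π;  ∫_0^2 -π*x^2*cos(π*x/2)/2 dx = 8/π;
  ∫_0^2 -π*x^3*cos(π*x/2)/2 dx = -96/π^3 + 24/π.
Sum: 0 − 4/π + 8/π + -96/π^3 + 24/π = -96/π^3 + 28/π.
So LHS = -96/π^3 + 28/π.
∫_0^2 v(x) φ(x) dx = ∫_0^2 (-3*x^2*sin(π*x/2) - 2*x*sin(π*x/2) + 4*sin(π*x/2)) dx. Term by term:
  ∫_0^2 4*sin(π*x/2) dx = 16/π;  ∫_0^2 -3*x^2*sin(π*x/2) dx = -24/π + 96/π^3;  ∫_0^2 -2*x*sin(π*x/2) dx = -8/π.
Sum: 16/π + -24/π + 96/π^3 − 8/π = -16/π + 96/π^3.
So RHS = -∫_0^2 v(x) φ(x) dx = -96/π^3 + 16/π.
LHS − RHS = 12/π ≠ 0, so the identity fails.
(For a valid weak derivative the identity must hold for EVERY test function, in particular this one. The failure shows v is NOT the weak derivative of u.)
Correct weak derivative would be u'(x) = -3*x**2 - 2*x + 1.


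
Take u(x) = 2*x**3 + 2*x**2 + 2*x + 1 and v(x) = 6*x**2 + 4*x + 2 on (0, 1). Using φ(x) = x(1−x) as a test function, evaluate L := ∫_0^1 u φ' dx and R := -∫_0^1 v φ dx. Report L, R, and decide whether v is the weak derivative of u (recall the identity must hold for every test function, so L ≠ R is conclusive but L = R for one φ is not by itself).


LHS = -29/30, RHS = -29/30. Yes, v = u' weakly.

u(x) = 2*x**3 + 2*x**2 + 2*x + 1, classical derivative u'(x) = 6*x**2 + 4*x + 2.
φ(x) = x(1−x), so φ'(x) = 1 - 2*x.
Note φ(0) = φ(1) = 0, so the boundary term u·φ vanishes.
LHS = ∫_0^1 u(x) φ'(x) dx = ∫_0^1 (-4*x^4 - 2*x^3 - 2*x^2 + 1) dx. Term by term:
  ∫_0^1 -4*x^4 dx = -4/5;  ∫_0^1 -2*x^3 dx = -1/2;  ∫_0^1 -2*x^2 dx = -2/3;
  ∫_0^1 1 dx = 1.
Sum: -4/5 − 1/2 − 2/3 + 1 = -29/30.
So LHS = -29/30.
∫_0^1 v(x) φ(x) dx = ∫_0^1 (-6*x^4 + 2*x^3 + 2*x^2 + 2*x) dx. Term by term:
  ∫_0^1 -6*x^4 dx = -6/5;  ∫_0^1 2*x^3 dx = 1/2;  ∫_0^1 2*x^2 dx = 2/3;
  ∫_0^1 2*x dx = 1.
Sum: -6/5 + 1/2 + 2/3 + 1 = 29/30.
So RHS = -∫_0^1 v(x) φ(x) dx = -29/30.
LHS = RHS, so the identity holds for this test φ.
Moreover u is smooth here and v(x) = u'(x) = 6*x**2 + 4*x + 2 pointwise, so the identity holds for every test function. Hence v is the weak derivative of u.


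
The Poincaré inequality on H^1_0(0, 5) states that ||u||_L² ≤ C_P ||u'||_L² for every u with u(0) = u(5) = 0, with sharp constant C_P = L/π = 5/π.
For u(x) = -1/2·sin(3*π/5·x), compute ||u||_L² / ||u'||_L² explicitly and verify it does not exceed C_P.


||u||_L² / ||u'||_L² = 5/(3*π) < C_P = 5/π.

u(x) = -1/2·sin(3*π/5·x), so u'(x) = -3*π*cos(3*π*x/5)/10.
Writing u(x) = A·sin(kπx/L) with A = -1/2 and k = 3, use ∫_0^L sin²(kπx/L) dx = L/2 and ∫_0^L cos²(kπx/L) dx = L/2.
u² = 1/4·sin²(3*π/5·x) and (u')² = 9*π^2/100·cos²(3*π/5·x), and each of sin², cos² integrates to L/2 = 5/2 over (0, 5).
∫_0^5 u² dx = 5/8, so ||u||_L² = sqrt(10)/4.
∫_0^5 (u')² dx = 9*π^2/40, so ||u'||_L² = 3*sqrt(10)*π/20.
Ratio ||u||_L² / ||u'||_L² = 5/(3*π).
Sharp Poincaré constant on H^1_0(0, 5) is C_P = L/π = 5/π, achieved by sin(π/5·x).
This is the k = 3 harmonic; the ratio L/(kπ) is strictly less than C_P = L/π, consistent with the sharp inequality ||u||_L² ≤ C_P ||u'||_L².


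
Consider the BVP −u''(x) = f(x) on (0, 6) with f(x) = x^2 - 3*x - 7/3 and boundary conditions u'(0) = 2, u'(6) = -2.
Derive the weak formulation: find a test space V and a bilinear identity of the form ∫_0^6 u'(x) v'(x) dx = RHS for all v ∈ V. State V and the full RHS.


V = H^1(0, 6) (v unrestricted at boundary; u is determined up to an additive constant); weak form: ∫_0^6 u'v' dx = ∫_0^6 (x^2 - 3*x - 7/3) v dx − 2·v(6) − 2·v(0) for all v ∈ V.

Multiply both sides by a test function v and integrate from 0 to 6:
  ∫_0^6 −u''(x) v(x) dx = ∫_0^6 f(x) v(x) dx.
Integrate the LHS by parts once:
  ∫_0^6 −u'' v dx = −[u'(x) v(x)]_0^6 + ∫_0^6 u'(x) v'(x) dx.
Thus ∫_0^6 u'(x) v'(x) dx = ∫_0^6 f(x) v(x) dx + [u'(x) v(x)]_0^6.
Choose V so that boundary terms are either known or forced to vanish.
u has inhomogeneous Neumann u'(0) = 2, u'(6) = -2. [u' v]_0^6 = (-2)·v(6) − (2)·v(0) = − 2·v(6) − 2·v(0). Take V = H^1(0, 6); boundary term becomes part of RHS.
Weak formulation: find u (satisfying any essential BC) such that ∫_0^6 u'(x) v'(x) dx = ∫_0^6 f v dx − 2·v(6) − 2·v(0) for all v ∈ V (Neumann data are natural BCs: they enter the RHS as boundary terms).
Substituting f(x) = x^2 - 3*x - 7/3, the right-hand side is ∫_0^6 (x^2 - 3*x - 7/3) v dx − 2·v(6) − 2·v(0).
Compatibility check (pure Neumann): taking v ≡ 1 ∈ V gives 0 = ∫_0^6 f dx + (-2) − (2), i.e. ∫_0^6 f dx must equal u'(0) − u'(6) = 4. Indeed ∫_0^6 (x^2 - 3*x - 7/3) dx = 4, so the data are compatible. The solution is then unique only up to an additive constant (fix it e.g. by requiring ∫_0^6 u dx = 0).


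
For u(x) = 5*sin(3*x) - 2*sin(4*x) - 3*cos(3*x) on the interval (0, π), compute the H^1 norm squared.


||u||_{H^1(0,π)}^2 = 960/7 + 204*π

u'(x) = 9*sin(3*x) + 15*cos(3*x) - 8*cos(4*x).
Expand u² and (u')² and integrate term by term on (0, π), using: for integers n ≥ 1, ∫_0^π sin²(nx) dx = ∫_0^π cos²(nx) dx = π/2; for n ≠ n', ∫_0^π sin(nx)sin(n'x) dx = ∫_0^π cos(nx)cos(n'x) dx = 0; and by product-to-sum, ∫_0^π sin(nx)cos(n'x) dx = ½∫_0^π [sin((n+n')x) + sin((n−n')x)] dx, which is 0 when n+n' is even and 2n/(n²−n'²) when n+n' is odd (it need not vanish on (0, π)).
  u² squared terms: (-3)²·∫cos(3x)² dx = 9·π/2 = 9*π/2;  (-2)²·∫sin(4x)² dx = 4·π/2 = 2*π;  (5)²·∫sin(3x)² dx = 25·π/2 = 25*π/2.
  u² cross terms: 2·(-3)·(-2)·∫cos(3x)·sin(4x) dx = 12·(8/7) = 96/7;  2·(-3)·(5)·∫cos(3x)·sin(3x) dx = -30·(0) = 0;  2·(-2)·(5)·∫sin(4x)·sin(3x) dx = -20·(0) = 0.
  So ∫_0^π u² dx = 9*π/2 + 2*π + 25*π/2 + 96/7 + 0 + 0 = 96/7 + 19*π.
  (u')² squared terms: (-8)²·∫cos(4x)² dx = 64·π/2 = 32*π;  (9)²·∫sin(3x)² dx = 81·π/2 = 81*π/2;  (15)²·∫cos(3x)² dx = 225·π/2 = 225*π/2.
  (u')² cross terms: 2·(-8)·(9)·∫cos(4x)·sin(3x) dx = -144·(-6/7) = 864/7;  2·(-8)·(15)·∫cos(4x)·cos(3x) dx = -240·(0) = 0;  2·(9)·(15)·∫sin(3x)·cos(3x) dx = 270·(0) = 0.
  So ∫_0^π (u')² dx = 32*π + 81*π/2 + 225*π/2 + 864/7 + 0 + 0 = 864/7 + 185*π.
||u||_{H^1}^2 = (96/7 + 19*π) + (864/7 + 185*π) = 960/7 + 204*π.


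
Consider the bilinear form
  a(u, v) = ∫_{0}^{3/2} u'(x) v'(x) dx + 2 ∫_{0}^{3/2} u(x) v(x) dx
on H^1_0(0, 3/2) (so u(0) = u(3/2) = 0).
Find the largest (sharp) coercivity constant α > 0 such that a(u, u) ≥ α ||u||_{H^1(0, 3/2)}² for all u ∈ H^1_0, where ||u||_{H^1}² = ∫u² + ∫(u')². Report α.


α = 1

Coercivity of a(·,·) on H^1_0(0, 3/2) means a(u, u) ≥ α ||u||_{H^1}² for every u ∈ H^1_0.
The interval has length L = 3/2, and Poincaré/coercivity depend only on L. Here a(u, u) = ∫(u')² + (2)·∫u².
Here c = 2 ≥ 1, so a(u,u) = ∫(u')² + c∫u² ≥ ∫(u')² + ∫u² = ||u||_{H^1}², i.e. α = 1 works. No larger α is possible: a(u,u) ≥ α||u||_{H^1}² means (1−α)∫(u')² ≥ (α−c)∫u², and for the modes u_n = sin(nπ(x−x₀)/L) (x₀ the left endpoint) one has ∫u_n²/∫(u_n')² = (L/(nπ))² → 0, so a(u_n,u_n)/||u_n||_{H^1}² → 1. Hence the optimal constant is α = 1.
Therefore α = 1.


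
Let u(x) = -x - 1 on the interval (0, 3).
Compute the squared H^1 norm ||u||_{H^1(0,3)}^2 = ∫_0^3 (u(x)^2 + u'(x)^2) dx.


||u||_{H^1}^2 = 24

The H^1 norm (squared) on an interval (0, L) is
  ||u||_{H^1}^2 = ∫_0^L u(x)^2 dx + ∫_0^L u'(x)^2 dx.
Compute u'(x) = -1.
Then u(x)^2 = x**2 + 2*x + 1 and u'(x)^2 = 1.
Integrate each monomial from 0 to 3 using ∫_0^3 c·x^n dx = c·3^(n+1)/(n+1):
  ∫_0^3 u(x)^2 dx = ∫_0^3 (x^2 + 2*x + 1) dx. Term by term:
    ∫_0^3 x^2 dx = 9;  ∫_0^3 2*x dx = 9;  ∫_0^3 1 dx = 3.
  Sum: 9 + 9 + 3 = 21.
  ∫_0^3 u'(x)^2 dx = ∫_0^3 (1) dx. Term by term:
    ∫_0^3 1 dx = 3.
Adding: ||u||_{H^1}^2 = 21 + 3 = 24.


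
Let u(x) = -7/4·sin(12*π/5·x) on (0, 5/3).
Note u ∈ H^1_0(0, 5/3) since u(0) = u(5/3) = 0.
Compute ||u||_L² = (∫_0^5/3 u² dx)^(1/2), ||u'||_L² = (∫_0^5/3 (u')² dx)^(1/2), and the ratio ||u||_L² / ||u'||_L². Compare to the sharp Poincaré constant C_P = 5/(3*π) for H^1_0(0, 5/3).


||u||_L² / ||u'||_L² = 5/(12*π) < C_P = 5/(3*π).

u(x) = -7/4·sin(12*π/5·x), so u'(x) = -21*π*cos(12*π*x/5)/5.
Writing u(x) = A·sin(kπx/L) with A = -7/4 and k = 4, use ∫_0^L sin²(kπx/L) dx = L/2 and ∫_0^L cos²(kπx/L) dx = L/2.
u² = 49/16·sin²(12*π/5·x) and (u')² = 441*π^2/25·cos²(12*π/5·x), and each of sin², cos² integrates to L/2 = 5/6 over (0, 5/3).
∫_0^5/3 u² dx = 245/96, so ||u||_L² = 7*sqrt(30)/24.
∫_0^5/3 (u')² dx = 147*π^2/10, so ||u'||_L² = 7*sqrt(30)*π/10.
Ratio ||u||_L² / ||u'||_L² = 5/(12*π).
Sharp Poincaré constant on H^1_0(0, 5/3) is C_P = L/π = 5/(3*π), achieved by sin(3*π/5·x).
This is the k = 4 harmonic; the ratio L/(kπ) is strictly less than C_P = L/π, consistent with the sharp inequality ||u||_L² ≤ C_P ||u'||_L².


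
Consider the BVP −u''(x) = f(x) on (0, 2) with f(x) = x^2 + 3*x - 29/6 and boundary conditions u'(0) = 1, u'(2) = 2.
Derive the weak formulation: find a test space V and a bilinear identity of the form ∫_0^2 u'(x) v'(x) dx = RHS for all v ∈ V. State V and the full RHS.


V = H^1(0, 2) (v unrestricted at boundary; u is determined up to an additive constant); weak form: ∫_0^2 u'v' dx = ∫_0^2 (x^2 + 3*x - 29/6) v dx + 2·v(2) − v(0) for all v ∈ V.

Multiply both sides by a test function v and integrate from 0 to 2:
  ∫_0^2 −u''(x) v(x) dx = ∫_0^2 f(x) v(x) dx.
Integrate the LHS by parts once:
  ∫_0^2 −u'' v dx = −[u'(x) v(x)]_0^2 + ∫_0^2 u'(x) v'(x) dx.
Thus ∫_0^2 u'(x) v'(x) dx = ∫_0^2 f(x) v(x) dx + [u'(x) v(x)]_0^2.
Choose V so that boundary terms are either known or forced to vanish.
u has inhomogeneous Neumann u'(0) = 1, u'(2) = 2. [u' v]_0^2 = (2)·v(2) − (1)·v(0) = 2·v(2) − v(0). Take V = H^1(0, 2); boundary term becomes part of RHS.
Weak formulation: find u (satisfying any essential BC) such that ∫_0^2 u'(x) v'(x) dx = ∫_0^2 f v dx + 2·v(2) − v(0) for all v ∈ V (Neumann data are natural BCs: they enter the RHS as boundary terms).
Substituting f(x) = x^2 + 3*x - 29/6, the right-hand side is ∫_0^2 (x^2 + 3*x - 29/6) v dx + 2·v(2) − v(0).
Compatibility check (pure Neumann): taking v ≡ 1 ∈ V gives 0 = ∫_0^2 f dx + (2) − (1), i.e. ∫_0^2 f dx must equal u'(0) − u'(2) = -1. Indeed ∫_0^2 (x^2 + 3*x - 29/6) dx = -1, so the data are compatible. The solution is then unique only up to an additive constant (fix it e.g. by requiring ∫_0^2 u dx = 0).


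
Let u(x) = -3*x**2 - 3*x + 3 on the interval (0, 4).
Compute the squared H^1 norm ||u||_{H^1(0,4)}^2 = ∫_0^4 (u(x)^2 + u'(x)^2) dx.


||u||_{H^1}^2 = 18936/5

The H^1 norm (squared) on an interval (0, L) is
  ||u||_{H^1}^2 = ∫_0^L u(x)^2 dx + ∫_0^L u'(x)^2 dx.
Compute u'(x) = -6*x - 3.
Then u(x)^2 = 9*x**4 + 18*x**3 - 9*x**2 - 18*x + 9 and u'(x)^2 = 36*x**2 + 36*x + 9.
Integrate each monomial from 0 to 4 using ∫_0^4 c·x^n dx = c·4^(n+1)/(n+1):
  ∫_0^4 u(x)^2 dx = ∫_0^4 (9*x^4 + 18*x^3 - 9*x^2 - 18*x + 9) dx. Term by term:
    ∫_0^4 9*x^4 dx = 9216/5;  ∫_0^4 18*x^3 dx = 1152;  ∫_0^4 -9*x^2 dx = -192;
    ∫_0^4 -18*x dx = -144;  ∫_0^4 9 dx = 36.
  Sum: 9216/5 + 1152 − 192 − 144 + 36 = 13476/5.
  ∫_0^4 u'(x)^2 dx = ∫_0^4 (36*x^2 + 36*x + 9) dx. Term by term:
    ∫_0^4 36*x^2 dx = 768;  ∫_0^4 36*x dx = 288;  ∫_0^4 9 dx = 36.
  Sum: 768 + 288 + 36 = 1092.
Adding: ||u||_{H^1}^2 = 13476/5 + 1092 = 18936/5.


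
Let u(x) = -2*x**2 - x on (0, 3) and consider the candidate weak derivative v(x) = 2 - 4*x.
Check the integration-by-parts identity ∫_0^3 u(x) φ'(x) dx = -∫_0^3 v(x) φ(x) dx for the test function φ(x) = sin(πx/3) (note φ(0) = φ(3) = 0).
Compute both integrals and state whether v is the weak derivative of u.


LHS = 42/π, RHS = 24/π. No, v is not the weak derivative of u.

u(x) = -2*x**2 - x, classical derivative u'(x) = -4*x - 1.
φ(x) = sin(πx/3), so φ'(x) = π*cos(π*x/3)/3.
Note φ(0) = φ(3) = 0, so the boundary term u·φ vanishes.
LHS = ∫_0^3 u(x) φ'(x) dx = ∫_0^3 (-2*π*x^2*cos(π*x/3)/3 - π*x*cos(π*x/3)/3) dx. Term by term:
  ∫_0^3 -2*π*x^2*cos(π*x/3)/3 dx = 36/π;  ∫_0^3 -π*x*cos(π*x/3)/3 dx = 6/π.
Sum: 36/π + 6/π = 42/π.
So LHS = 42/π.
∫_0^3 v(x) φ(x) dx = ∫_0^3 (-4*x*sin(π*x/3) + 2*sin(π*x/3)) dx. Term by term:
  ∫_0^3 2*sin(π*x/3) dx = 12/π;  ∫_0^3 -4*x*sin(π*x/3) dx = -36/π.
Sum: 12/π − 36/π = -24/π.
So RHS = -∫_0^3 v(x) φ(x) dx = 24/π.
LHS − RHS = 18/π ≠ 0, so the identity fails.
(For a valid weak derivative the identity must hold for EVERY test function, in particular this one. The failure shows v is NOT the weak derivative of u.)
Correct weak derivative would be u'(x) = -4*x - 1.


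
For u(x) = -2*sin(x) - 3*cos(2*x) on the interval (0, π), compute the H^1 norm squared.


||u||_{H^1(0,π)}^2 = -40 + 53*π/2

u'(x) = 6*sin(2*x) - 2*cos(x).
Expand u² and (u')² and integrate term by term on (0, π), using: for integers n ≥ 1, ∫_0^π sin²(nx) dx = ∫_0^π cos²(nx) dx = π/2; for n ≠ n', ∫_0^π sin(nx)sin(n'x) dx = ∫_0^π cos(nx)cos(n'x) dx = 0; and by product-to-sum, ∫_0^π sin(nx)cos(n'x) dx = ½∫_0^π [sin((n+n')x) + sin((n−n')x)] dx, which is 0 when n+n' is even and 2n/(n²−n'²) when n+n' is odd (it need not vanish on (0, π)).
  u² squared terms: (-3)²·∫cos(2x)² dx = 9·π/2 = 9*π/2;  (-2)²·∫sin(x)² dx = 4·π/2 = 2*π.
  u² cross terms: 2·(-3)·(-2)·∫cos(2x)·sin(x) dx = 12·(-2/3) = -8.
  So ∫_0^π u² dx = 9*π/2 + 2*π − 8 = -8 + 13*π/2.
  (u')² squared terms: (-2)²·∫cos(x)² dx = 4·π/2 = 2*π;  (6)²·∫sin(2x)² dx = 36·π/2 = 18*π.
  (u')² cross terms: 2·(-2)·(6)·∫cos(x)·sin(2x) dx = -24·(4/3) = -32.
  So ∫_0^π (u')² dx = 2*π + 18*π − 32 = -32 + 20*π.
||u||_{H^1}^2 = (-8 + 13*π/2) + (-32 + 20*π) = -40 + 53*π/2.


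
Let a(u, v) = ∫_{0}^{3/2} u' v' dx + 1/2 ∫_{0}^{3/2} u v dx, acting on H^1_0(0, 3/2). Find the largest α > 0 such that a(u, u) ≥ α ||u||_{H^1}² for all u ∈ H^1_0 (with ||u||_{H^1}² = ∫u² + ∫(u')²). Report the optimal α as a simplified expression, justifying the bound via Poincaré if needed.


α = (9 + 8*π^2)/(2*(9 + 4*π^2))

Coercivity of a(·,·) on H^1_0(0, 3/2) means a(u, u) ≥ α ||u||_{H^1}² for every u ∈ H^1_0.
The interval has length L = 3/2, and Poincaré/coercivity depend only on L. Here a(u, u) = ∫(u')² + (1/2)·∫u².
Here 0 < c = 1/2 < 1. The condition a(u,u) ≥ α||u||_{H^1}² reads (1−α)∫(u')² ≥ (α−c)∫u². Any admissible α is ≤ 1 (rapidly oscillating u have ∫u²/∫(u')² → 0), and α = 1 would force 0 ≥ (1−c)∫u², impossible since c < 1; so 1−α > 0. By the sharp Poincaré inequality on H^1_0 of an interval of length L, ∫(u')² ≥ (π/L)²∫u² with equality for the first sine mode sin(π(x−x₀)/L) (x₀ the left endpoint), so the inequality holds for all u iff (1−α)(π/L)² ≥ α − c, i.e. α ≤ ((π/L)² + c)/((π/L)² + 1) = (1 + c(L/π)²)/(1 + (L/π)²). With (π/L)² = 4*π^2/9 and c = 1/2, the largest admissible constant is α = ((π/L)² + c)/((π/L)² + 1).
Simplifying, α = (9 + 8*π^2)/(2*(9 + 4*π^2)).


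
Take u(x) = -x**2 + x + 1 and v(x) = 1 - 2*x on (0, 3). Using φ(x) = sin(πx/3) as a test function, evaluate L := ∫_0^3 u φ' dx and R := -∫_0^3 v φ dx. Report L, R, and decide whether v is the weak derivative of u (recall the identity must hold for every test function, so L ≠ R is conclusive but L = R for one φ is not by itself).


LHS = 12/π, RHS = 12/π. Yes, v = u' weakly.

u(x) = -x**2 + x + 1, classical derivative u'(x) = 1 - 2*x.
φ(x) = sin(πx/3), so φ'(x) = π*cos(π*x/3)/3.
Note φ(0) = φ(3) = 0, so the boundary term u·φ vanishes.
LHS = ∫_0^3 u(x) φ'(x) dx = ∫_0^3 (-π*x^2*cos(π*x/3)/3 + π*x*cos(π*x/3)/3 + π*cos(π*x/3)/3) dx. Term by term:
  ∫_0^3 π*cos(π*x/3)/3 dx = 0;  ∫_0^3 -π*x^2*cos(π*x/3)/3 dx = 18/π;  ∫_0^3 π*x*cos(π*x/3)/3 dx = -6/π.
Sum: 0 + 18/π − 6/π = 12/π.
So LHS = 12/π.
∫_0^3 v(x) φ(x) dx = ∫_0^3 (-2*x*sin(π*x/3) + sin(π*x/3)) dx. Term by term:
  ∫_0^3 -2*x*sin(π*x/3) dx = -18/π;  ∫_0^3 sin(π*x/3) dx = 6/π.
Sum: -18/π + 6/π = -12/π.
So RHS = -∫_0^3 v(x) φ(x) dx = 12/π.
LHS = RHS, so the identity holds for this test φ.
Moreover u is smooth here and v(x) = u'(x) = 1 - 2*x pointwise, so the identity holds for every test function. Hence v is the weak derivative of u.


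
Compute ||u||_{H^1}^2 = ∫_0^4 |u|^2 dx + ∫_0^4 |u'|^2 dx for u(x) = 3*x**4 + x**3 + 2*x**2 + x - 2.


||u||_{H^1}^2 = 79638676/105

The H^1 norm (squared) on an interval (0, L) is
  ||u||_{H^1}^2 = ∫_0^L u(x)^2 dx + ∫_0^L u'(x)^2 dx.
Compute u'(x) = 12*x**3 + 3*x**2 + 4*x + 1.
Then u(x)^2 = 9*x**8 + 6*x**7 + 13*x**6 + 10*x**5 - 6*x**4 - 7*x**2 - 4*x + 4 and u'(x)^2 = 144*x**6 + 72*x**5 + 105*x**4 + 48*x**3 + 22*x**2 + 8*x + 1.
Integrate each monomial from 0 to 4 using ∫_0^4 c·x^n dx = c·4^(n+1)/(n+1):
  ∫_0^4 u(x)^2 dx = ∫_0^4 (9*x^8 + 6*x^7 + 13*x^6 + 10*x^5 - 6*x^4 - 7*x^2 - 4*x + 4) dx. Term by term:
    ∫_0^4 9*x^8 dx = 262144;  ∫_0^4 6*x^7 dx = 49152;  ∫_0^4 13*x^6 dx = 212992/7;
    ∫_0^4 10*x^5 dx = 20480/3;  ∫_0^4 -6*x^4 dx = -6144/5;  ∫_0^4 -7*x^2 dx = -448/3;
    ∫_0^4 -4*x dx = -32;  ∫_0^4 4 dx = 16.
  Sum: 262144 + 49152 + 212992/7 + 20480/3 − 6144/5 − 448/3 − 32 + 16 = 36451376/105.
  ∫_0^4 u'(x)^2 dx = ∫_0^4 (144*x^6 + 72*x^5 + 105*x^4 + 48*x^3 + 22*x^2 + 8*x + 1) dx. Term by term:
    ∫_0^4 144*x^6 dx = 2359296/7;  ∫_0^4 72*x^5 dx = 49152;  ∫_0^4 105*x^4 dx = 21504;
    ∫_0^4 48*x^3 dx = 3072;  ∫_0^4 22*x^2 dx = 1408/3;  ∫_0^4 8*x dx = 64;
    ∫_0^4 1 dx = 4.
  Sum: 2359296/7 + 49152 + 21504 + 3072 + 1408/3 + 64 + 4 = 8637460/21.
Adding: ||u||_{H^1}^2 = 36451376/105 + 8637460/21 = 79638676/105.


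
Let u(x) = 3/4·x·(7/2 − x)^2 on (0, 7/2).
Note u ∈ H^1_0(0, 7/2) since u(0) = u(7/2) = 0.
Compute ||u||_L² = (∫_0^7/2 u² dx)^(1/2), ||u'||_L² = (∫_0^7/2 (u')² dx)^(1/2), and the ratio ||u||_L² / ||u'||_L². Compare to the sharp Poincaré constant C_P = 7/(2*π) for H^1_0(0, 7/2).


||u||_L² / ||u'||_L² = sqrt(14)/4 < C_P = 7/(2*π).

u(x) = 3/4·x·(7/2 − x)^2, so u'(x) = 9*x^2/4 - 21*x/2 + 147/16.
u(x) = 3/4·x·(7/2 − x)^2 vanishes at x = 0 and x = 7/2, so u ∈ H^1_0(0, 7/2). Differentiate via the product rule and integrate the resulting polynomials term by term.
  ∫_0^7/2 u² dx = ∫_0^7/2 (9*x^6/16 - 63*x^5/8 + 1323*x^4/32 - 3087*x^3/32 + 21609*x^2/256) dx. Term by term:
    ∫_0^7/2 9*x^6/16 dx = 1058841/2048;  ∫_0^7/2 -63*x^5/8 dx = -2470629/1024;  ∫_0^7/2 1323*x^4/32 dx = 22235661/5120;
    ∫_0^7/2 -3087*x^3/32 dx = -7411887/2048;  ∫_0^7/2 21609*x^2/256 dx = 2470629/2048.
  Sum: 1058841/2048 − 2470629/1024 + 22235661/5120 − 7411887/2048 + 2470629/2048 = 352947/10240.
  ∫_0^7/2 (u')² dx = ∫_0^7/2 (81*x^4/16 - 189*x^3/4 + 4851*x^2/32 - 3087*x/16 + 21609/256) dx. Term by term:
    ∫_0^7/2 81*x^4/16 dx = 1361367/2560;  ∫_0^7/2 -189*x^3/4 dx = -453789/256;  ∫_0^7/2 4851*x^2/32 dx = 554631/256;
    ∫_0^7/2 -3087*x/16 dx = -151263/128;  ∫_0^7/2 21609/256 dx = 151263/512.
  Sum: 1361367/2560 − 453789/256 + 554631/256 − 151263/128 + 151263/512 = 50421/1280.
∫_0^7/2 u² dx = 352947/10240, so ||u||_L² = 343*sqrt(30)/320.
∫_0^7/2 (u')² dx = 50421/1280, so ||u'||_L² = 49*sqrt(105)/80.
Ratio ||u||_L² / ||u'||_L² = sqrt(14)/4.
Sharp Poincaré constant on H^1_0(0, 7/2) is C_P = L/π = 7/(2*π), achieved by sin(2*π/7·x).
A polynomial bump cannot attain the sharp Poincaré constant (only the first sine eigenfunction does), so the ratio is strictly less than C_P, consistent with ||u||_L² ≤ C_P ||u'||_L².


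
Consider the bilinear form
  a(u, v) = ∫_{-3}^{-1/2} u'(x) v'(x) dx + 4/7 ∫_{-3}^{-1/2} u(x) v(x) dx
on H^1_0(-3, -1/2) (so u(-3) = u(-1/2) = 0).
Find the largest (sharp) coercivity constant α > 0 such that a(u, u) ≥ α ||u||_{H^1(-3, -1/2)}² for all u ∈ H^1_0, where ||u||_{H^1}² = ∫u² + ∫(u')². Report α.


α = 4*(25 + 7*π^2)/(7*(25 + 4*π^2))

Coercivity of a(·,·) on H^1_0(-3, -1/2) means a(u, u) ≥ α ||u||_{H^1}² for every u ∈ H^1_0.
The interval has length L = 5/2, and Poincaré/coercivity depend only on L. Here a(u, u) = ∫(u')² + (4/7)·∫u².
Here 0 < c = 4/7 < 1. The condition a(u,u) ≥ α||u||_{H^1}² reads (1−α)∫(u')² ≥ (α−c)∫u². Any admissible α is ≤ 1 (rapidly oscillating u have ∫u²/∫(u')² → 0), and α = 1 would force 0 ≥ (1−c)∫u², impossible since c < 1; so 1−α > 0. By the sharp Poincaré inequality on H^1_0 of an interval of length L, ∫(u')² ≥ (π/L)²∫u² with equality for the first sine mode sin(π(x−x₀)/L) (x₀ the left endpoint), so the inequality holds for all u iff (1−α)(π/L)² ≥ α − c, i.e. α ≤ ((π/L)² + c)/((π/L)² + 1) = (1 + c(L/π)²)/(1 + (L/π)²). With (π/L)² = 4*π^2/25 and c = 4/7, the largest admissible constant is α = ((π/L)² + c)/((π/L)² + 1).
Simplifying, α = 4*(25 + 7*π^2)/(7*(25 + 4*π^2)).


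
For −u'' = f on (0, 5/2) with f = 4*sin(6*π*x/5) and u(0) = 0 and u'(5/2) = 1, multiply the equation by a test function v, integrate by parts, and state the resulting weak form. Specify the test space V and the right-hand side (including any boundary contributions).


V = {v ∈ H^1(0, 5/2) : v(0) = 0} (test functions vanish at x = 0 where u is specified); weak form: ∫_0^5/2 u'v' dx = ∫_0^5/2 (4*sin(6*π*x/5)) v dx + v(5/2) for all v ∈ V.

Multiply both sides by a test function v and integrate from 0 to 5/2:
  ∫_0^5/2 −u''(x) v(x) dx = ∫_0^5/2 f(x) v(x) dx.
Integrate the LHS by parts once:
  ∫_0^5/2 −u'' v dx = −[u'(x) v(x)]_0^5/2 + ∫_0^5/2 u'(x) v'(x) dx.
Thus ∫_0^5/2 u'(x) v'(x) dx = ∫_0^5/2 f(x) v(x) dx + [u'(x) v(x)]_0^5/2.
Choose V so that boundary terms are either known or forced to vanish.
Mixed BC: u(0) = 0 (Dirichlet) and u'(5/2) = 1 (Neumann). Define V = {v ∈ H^1(0, 5/2) : v(0) = 0}. Then [u' v]_0^5/2 = u'(5/2)·v(5/2) − u'(0)·0 = v(5/2).
Weak formulation: find u (satisfying any essential BC) such that ∫_0^5/2 u'(x) v'(x) dx = ∫_0^5/2 f v dx + v(5/2) for all v ∈ V (Dirichlet at 0 absorbed into V; Neumann datum at x = 5/2 contributes the boundary term).
Substituting f(x) = 4*sin(6*π*x/5), the right-hand side is ∫_0^5/2 (4*sin(6*π*x/5)) v dx + v(5/2).


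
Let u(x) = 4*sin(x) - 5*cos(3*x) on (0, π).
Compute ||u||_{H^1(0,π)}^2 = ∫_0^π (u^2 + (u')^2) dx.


||u||_{H^1(0,π)}^2 = 141*π

u'(x) = 15*sin(3*x) + 4*cos(x).
Expand u² and (u')² and integrate term by term on (0, π), using: for integers n ≥ 1, ∫_0^π sin²(nx) dx = ∫_0^π cos²(nx) dx = π/2; for n ≠ n', ∫_0^π sin(nx)sin(n'x) dx = ∫_0^π cos(nx)cos(n'x) dx = 0; and by product-to-sum, ∫_0^π sin(nx)cos(n'x) dx = ½∫_0^π [sin((n+n')x) + sin((n−n')x)] dx, which is 0 when n+n' is even and 2n/(n²−n'²) when n+n' is odd (it need not vanish on (0, π)).
  u² squared terms: (-5)²·∫cos(3x)² dx = 25·π/2 = 25*π/2;  (4)²·∫sin(x)² dx = 16·π/2 = 8*π.
  u² cross terms: 2·(-5)·(4)·∫cos(3x)·sin(x) dx = -40·(0) = 0.
  So ∫_0^π u² dx = 25*π/2 + 8*π + 0 = 41*π/2.
  (u')² squared terms: (4)²·∫cos(x)² dx = 16·π/2 = 8*π;  (15)²·∫sin(3x)² dx = 225·π/2 = 225*π/2.
  (u')² cross terms: 2·(4)·(15)·∫cos(x)·sin(3x) dx = 120·(0) = 0.
  So ∫_0^π (u')² dx = 8*π + 225*π/2 + 0 = 241*π/2.
||u||_{H^1}^2 = (41*π/2) + (241*π/2) = 141*π.


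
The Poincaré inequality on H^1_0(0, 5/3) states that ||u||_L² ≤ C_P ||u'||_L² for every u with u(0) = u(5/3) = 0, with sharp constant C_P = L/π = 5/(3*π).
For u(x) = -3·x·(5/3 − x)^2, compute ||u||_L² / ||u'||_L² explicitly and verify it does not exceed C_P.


||u||_L² / ||u'||_L² = 5*sqrt(14)/42 < C_P = 5/(3*π).

u(x) = -3·x·(5/3 − x)^2, so u'(x) = (5 - 9*x)*(x - 5/3).
u(x) = -3·x·(5/3 − x)^2 vanishes at x = 0 and x = 5/3, so u ∈ H^1_0(0, 5/3). Differentiate via the product rule and integrate the resulting polynomials term by term.
  ∫_0^5/3 u² dx = ∫_0^5/3 (9*x^6 - 60*x^5 + 150*x^4 - 500*x^3/3 + 625*x^2/9) dx. Term by term:
    ∫_0^5/3 9*x^6 dx = 78125/1701;  ∫_0^5/3 -60*x^5 dx = -156250/729;  ∫_0^5/3 150*x^4 dx = 31250/81;
    ∫_0^5/3 -500*x^3/3 dx = -78125/243;  ∫_0^5/3 625*x^2/9 dx = 78125/729.
  Sum: 78125/1701 − 156250/729 + 31250/81 − 78125/243 + 78125/729 = 15625/5103.
  ∫_0^5/3 (u')² dx = ∫_0^5/3 (81*x^4 - 360*x^3 + 550*x^2 - 1000*x/3 + 625/9) dx. Term by term:
    ∫_0^5/3 81*x^4 dx = 625/3;  ∫_0^5/3 -360*x^3 dx = -6250/9;  ∫_0^5/3 550*x^2 dx = 68750/81;
    ∫_0^5/3 -1000*x/3 dx = -12500/27;  ∫_0^5/3 625/9 dx = 3125/27.
  Sum: 625/3 − 6250/9 + 68750/81 − 12500/27 + 3125/27 = 1250/81.
∫_0^5/3 u² dx = 15625/5103, so ||u||_L² = 125*sqrt(7)/189.
∫_0^5/3 (u')² dx = 1250/81, so ||u'||_L² = 25*sqrt(2)/9.
Ratio ||u||_L² / ||u'||_L² = 5*sqrt(14)/42.
Sharp Poincaré constant on H^1_0(0, 5/3) is C_P = L/π = 5/(3*π), achieved by sin(3*π/5·x).
A polynomial bump cannot attain the sharp Poincaré constant (only the first sine eigenfunction does), so the ratio is strictly less than C_P, consistent with ||u||_L² ≤ C_P ||u'||_L².


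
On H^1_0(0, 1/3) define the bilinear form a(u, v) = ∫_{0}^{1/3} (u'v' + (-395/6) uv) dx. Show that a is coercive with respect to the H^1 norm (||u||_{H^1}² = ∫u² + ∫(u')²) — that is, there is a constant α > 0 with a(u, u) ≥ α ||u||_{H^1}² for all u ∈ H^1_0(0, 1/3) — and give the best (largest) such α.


α = (-395 + 54*π^2)/(6*(1 + 9*π^2))

Coercivity of a(·,·) on H^1_0(0, 1/3) means a(u, u) ≥ α ||u||_{H^1}² for every u ∈ H^1_0.
The interval has length L = 1/3, and Poincaré/coercivity depend only on L. Here a(u, u) = ∫(u')² + (-395/6)·∫u².
Here c = -395/6 < 0 with |c| < (π/L)² = 9*π^2, so coercivity still holds. The condition a(u,u) ≥ α||u||_{H^1}² reads (1−α)∫(u')² ≥ (α−c)∫u². Any admissible α is ≤ 1 (rapidly oscillating u have ∫u²/∫(u')² → 0), and α = 1 would force 0 ≥ (1−c)∫u², impossible since c < 1; so 1−α > 0. By the sharp Poincaré inequality on H^1_0 of an interval of length L, ∫(u')² ≥ (π/L)²∫u² with equality for the first sine mode sin(π(x−x₀)/L) (x₀ the left endpoint), so the inequality holds for all u iff (1−α)(π/L)² ≥ α − c, i.e. α ≤ ((π/L)² + c)/((π/L)² + 1) = (1 + c(L/π)²)/(1 + (L/π)²). (Direct route, valid since c ≤ 0: Poincaré gives c∫u² ≥ c(L/π)²∫(u')², so a(u,u) ≥ (1 + c(L/π)²)∫(u')², while ||u||_{H^1}² ≤ (1 + (L/π)²)∫(u')²; dividing yields the same α.) With (π/L)² = 9*π^2 and c = -395/6, the largest admissible constant is α = ((π/L)² + c)/((π/L)² + 1).
Simplifying, α = (-395 + 54*π^2)/(6*(1 + 9*π^2)).
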